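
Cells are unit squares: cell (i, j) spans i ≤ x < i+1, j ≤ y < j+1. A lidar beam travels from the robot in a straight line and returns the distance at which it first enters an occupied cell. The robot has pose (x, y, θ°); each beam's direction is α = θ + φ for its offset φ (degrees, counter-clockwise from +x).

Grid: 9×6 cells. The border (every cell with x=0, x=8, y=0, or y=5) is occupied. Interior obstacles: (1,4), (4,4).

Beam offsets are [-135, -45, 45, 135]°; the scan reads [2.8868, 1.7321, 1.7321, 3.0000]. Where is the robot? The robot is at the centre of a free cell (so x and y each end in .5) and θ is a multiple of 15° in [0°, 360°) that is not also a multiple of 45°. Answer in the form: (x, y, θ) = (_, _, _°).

(x, y, θ) = (2.5, 2.5, 195°)

The pose lattice has 26·16 = 416 candidates. Test each by forward raycasting.
  (2.5, 2.5, 60°): beam 1 = 1.5529 ≠ 2.8868 ✗
  (3.5, 1.5, 255°): beam 1 = 3.0000 ≠ 2.8868 ✗
  (1.5, 3.5, 255°): beam 1 = 0.5774 ≠ 2.8868 ✗
  (7.5, 4.5, 300°): beam 1 = 1.9319 ≠ 2.8868 ✗
  …
  (2.5, 2.5, 195°): r_1=2.8868, r_2=1.7321, r_3=1.7321, r_4=3.0000 — all match ✓
Unique over the lattice → pose = (2.5, 2.5, 195°).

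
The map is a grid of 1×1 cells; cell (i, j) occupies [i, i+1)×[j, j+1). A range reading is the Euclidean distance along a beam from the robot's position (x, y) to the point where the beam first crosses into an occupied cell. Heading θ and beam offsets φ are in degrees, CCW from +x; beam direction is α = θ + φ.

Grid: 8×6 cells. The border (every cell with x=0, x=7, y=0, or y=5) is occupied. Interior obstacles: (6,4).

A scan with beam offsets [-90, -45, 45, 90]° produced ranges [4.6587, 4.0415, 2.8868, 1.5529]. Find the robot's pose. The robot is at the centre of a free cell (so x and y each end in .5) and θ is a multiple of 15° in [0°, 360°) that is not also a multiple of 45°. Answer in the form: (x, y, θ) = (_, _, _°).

(x, y, θ) = (2.5, 2.5, 75°)

The pose lattice has 23·16 = 368 candidates. Test each by forward raycasting.
  (3.5, 3.5, 165°): beam 1 = 1.5529 ≠ 4.6587 ✗
  (5.5, 2.5, 240°): beam 1 = 5.0000 ≠ 4.6587 ✗
  (4.5, 1.5, 285°): beam 1 = 1.9319 ≠ 4.6587 ✗
  (5.5, 3.5, 330°): beam 1 = 2.8868 ≠ 4.6587 ✗
  (2.5, 3.5, 345°): beam 1 = 2.5882 ≠ 4.6587 ✗
  …
  (2.5, 2.5, 75°): r_1=4.6587, r_2=4.0415, r_3=2.8868, r_4=1.5529 — all match ✓
Unique over the lattice → pose = (2.5, 2.5, 75°).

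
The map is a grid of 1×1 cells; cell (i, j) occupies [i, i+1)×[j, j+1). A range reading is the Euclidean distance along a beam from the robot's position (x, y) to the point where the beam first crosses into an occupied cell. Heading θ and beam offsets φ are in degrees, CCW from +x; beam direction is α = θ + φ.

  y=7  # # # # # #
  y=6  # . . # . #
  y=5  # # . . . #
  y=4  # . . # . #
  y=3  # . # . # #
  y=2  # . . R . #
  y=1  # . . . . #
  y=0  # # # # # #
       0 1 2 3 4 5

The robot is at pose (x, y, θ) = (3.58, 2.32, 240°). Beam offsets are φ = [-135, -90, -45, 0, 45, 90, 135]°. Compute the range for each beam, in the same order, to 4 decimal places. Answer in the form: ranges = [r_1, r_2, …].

beam 1: φ=-135°, α=105°
  d=(-0.2588,0.9659)  start (3,2)  tX=2.2409 tY=0.7040  stride 1/|dx|=3.8637 1/|dy|=1.0353
    cross y-line → (3,3), t=0.7040
    cross y-line → (3,4), t=1.7393 (wall)
  → r_1 = 1.7393
beam 2: φ=-90°, α=150°
  d=(-0.8660,0.5000)  start (3,2)  tX=0.6697 tY=1.3600  stride 1/|dx|=1.1547 1/|dy|=2.0000
    cross x-line → (2,2), t=0.6697
    cross y-line → (2,3), t=1.3600 (wall)
  → r_2 = 1.3600
beam 3: φ=-45°, α=195°
  d=(-0.9659,-0.2588)  start (3,2)  tX=0.6005 tY=1.2364  stride 1/|dx|=1.0353 1/|dy|=3.8637
    cross x-line → (2,2), t=0.6005
    cross y-line → (2,1), t=1.2364
    cross x-line → (1,1), t=1.6357
    cross x-line → (0,1), t=2.6710 (wall)
  → r_3 = 2.6710
beam 4: φ=0°, α=240°
  d=(-0.5000,-0.8660)  start (3,2)  tX=1.1600 tY=0.3695  stride 1/|dx|=2.0000 1/|dy|=1.1547
    cross y-line → (3,1), t=0.3695
    cross x-line → (2,1), t=1.1600
    cross y-line → (2,0), t=1.5242 (wall)
  → r_4 = 1.5242
beam 5: φ=45°, α=285°
  d=(0.2588,-0.9659)  start (3,2)  tX=1.6228 tY=0.3313  stride 1/|dx|=3.8637 1/|dy|=1.0353
    cross y-line → (3,1), t=0.3313
    cross y-line → (3,0), t=1.3666 (wall)
  → r_5 = 1.3666
beam 6: φ=90°, α=330°
  d=(0.8660,-0.5000)  start (3,2)  tX=0.4850 tY=0.6400  stride 1/|dx|=1.1547 1/|dy|=2.0000
    cross x-line → (4,2), t=0.4850
    cross y-line → (4,1), t=0.6400
    cross x-line → (5,1), t=1.6397 (wall)
  → r_6 = 1.6397
beam 7: φ=135°, α=15°
  d=(0.9659,0.2588)  start (3,2)  tX=0.4348 tY=2.6273  stride 1/|dx|=1.0353 1/|dy|=3.8637
    cross x-line → (4,2), t=0.4348
    cross x-line → (5,2), t=1.4701 (wall)
  → r_7 = 1.4701

ranges = [1.7393, 1.3600, 2.6710, 1.5242, 1.3666, 1.6397, 1.4701]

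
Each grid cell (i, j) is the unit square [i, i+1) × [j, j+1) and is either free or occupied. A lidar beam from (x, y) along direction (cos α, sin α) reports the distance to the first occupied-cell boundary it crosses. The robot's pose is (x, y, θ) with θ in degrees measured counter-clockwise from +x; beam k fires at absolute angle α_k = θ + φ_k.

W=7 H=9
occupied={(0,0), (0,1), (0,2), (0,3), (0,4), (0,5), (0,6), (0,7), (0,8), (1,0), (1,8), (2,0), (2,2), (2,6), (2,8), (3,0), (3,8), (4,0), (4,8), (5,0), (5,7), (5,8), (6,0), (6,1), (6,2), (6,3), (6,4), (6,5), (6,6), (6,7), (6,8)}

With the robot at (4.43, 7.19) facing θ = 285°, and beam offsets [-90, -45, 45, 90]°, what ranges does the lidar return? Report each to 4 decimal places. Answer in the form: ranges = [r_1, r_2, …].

ranges = [1.4804, 4.8382, 1.8129, 0.5901]

beam 1: φ=-90°, α=195°
  d=(-0.9659,-0.2588)  start (4,7)  tX=0.4452 tY=0.7341  stride 1/|dx|=1.0353 1/|dy|=3.8637
    cross x-line → (3,7), t=0.4452
    cross y-line → (3,6), t=0.7341
    cross x-line → (2,6), t=1.4804 (wall)
  → r_1 = 1.4804
beam 2: φ=-45°, α=240°
  d=(-0.5000,-0.8660)  start (4,7)  tX=0.8600 tY=0.2194  stride 1/|dx|=2.0000 1/|dy|=1.1547
    cross y-line → (4,6), t=0.2194
    cross x-line → (3,6), t=0.8600
    cross y-line → (3,5), t=1.3741
    cross y-line → (3,4), t=2.5288
    cross x-line → (2,4), t=2.8600
    cross y-line → (2,3), t=3.6835
    cross y-line → (2,2), t=4.8382 (wall)
  → r_2 = 4.8382
beam 3: φ=45°, α=330°
  d=(0.8660,-0.5000)  start (4,7)  tX=0.6582 tY=0.3800  stride 1/|dx|=1.1547 1/|dy|=2.0000
    cross y-line → (4,6), t=0.3800
    cross x-line → (5,6), t=0.6582
    cross x-line → (6,6), t=1.8129 (wall)
  → r_3 = 1.8129
beam 4: φ=90°, α=15°
  d=(0.9659,0.2588)  start (4,7)  tX=0.5901 tY=3.1296  stride 1/|dx|=1.0353 1/|dy|=3.8637
    cross x-line → (5,7), t=0.5901 (wall)
  → r_4 = 0.5901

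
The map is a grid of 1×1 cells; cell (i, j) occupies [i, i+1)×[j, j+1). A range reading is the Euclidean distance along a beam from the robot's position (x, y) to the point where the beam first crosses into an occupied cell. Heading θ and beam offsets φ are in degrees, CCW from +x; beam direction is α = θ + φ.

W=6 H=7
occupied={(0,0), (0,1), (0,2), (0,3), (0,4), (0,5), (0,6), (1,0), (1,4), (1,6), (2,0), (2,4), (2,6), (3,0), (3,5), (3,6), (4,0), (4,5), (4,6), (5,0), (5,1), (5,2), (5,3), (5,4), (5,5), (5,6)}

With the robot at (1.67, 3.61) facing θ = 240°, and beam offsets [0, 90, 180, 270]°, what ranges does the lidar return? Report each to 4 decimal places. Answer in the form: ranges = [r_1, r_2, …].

ranges = [1.3400, 3.8452, 0.4503, 0.7736]

beam 1: φ=0°, α=240°
  direction (-0.5000, -0.8660); cell (1,3); t to first gridline: x 1.3400, y 0.7044 (then +2.0000 / +1.1547)
    (1,2) via y @ 0.7044
    (0,2) via x @ 1.3400  # hit
  → r_1 = 1.3400
beam 2: φ=90°, α=330°
  direction (0.8660, -0.5000); cell (1,3); t to first gridline: x 0.3811, y 1.2200 (then +1.1547 / +2.0000)
    (2,3) via x @ 0.3811
    (2,2) via y @ 1.2200
    (3,2) via x @ 1.5358
    (4,2) via x @ 2.6905
    (4,1) via y @ 3.2200
    (5,1) via x @ 3.8452  # hit
  → r_2 = 3.8452
beam 3: φ=180°, α=60°
  direction (0.5000, 0.8660); cell (1,3); t to first gridline: x 0.6600, y 0.4503 (then +2.0000 / +1.1547)
    (1,4) via y @ 0.4503  # hit
  → r_3 = 0.4503
beam 4: φ=270°, α=150°
  direction (-0.8660, 0.5000); cell (1,3); t to first gridline: x 0.7736, y 0.7800 (then +1.1547 / +2.0000)
    (0,3) via x @ 0.7736  # hit
  → r_4 = 0.7736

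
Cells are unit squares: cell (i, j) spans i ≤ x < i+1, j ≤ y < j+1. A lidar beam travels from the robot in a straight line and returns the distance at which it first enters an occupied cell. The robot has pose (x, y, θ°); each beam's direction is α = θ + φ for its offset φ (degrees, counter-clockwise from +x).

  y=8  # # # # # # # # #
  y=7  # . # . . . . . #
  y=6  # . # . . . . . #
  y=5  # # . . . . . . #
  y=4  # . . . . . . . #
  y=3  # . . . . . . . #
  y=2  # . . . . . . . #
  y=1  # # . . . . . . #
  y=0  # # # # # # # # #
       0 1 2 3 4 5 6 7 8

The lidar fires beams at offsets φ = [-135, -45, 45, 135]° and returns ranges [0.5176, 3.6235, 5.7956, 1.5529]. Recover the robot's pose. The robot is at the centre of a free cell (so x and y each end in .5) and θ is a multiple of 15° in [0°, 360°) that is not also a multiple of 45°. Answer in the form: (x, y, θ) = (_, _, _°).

Candidates: 45 free-cell centres × 16 headings = 720 poses. Raycast each; keep the one whose scan matches to 4 dp.
  (5.5, 5.5, 210°): beam 1 = 2.5882 ≠ 0.5176 ✗
  (5.5, 1.5, 75°): beam 1 = 0.5774 ≠ 0.5176 ✗
  (2.5, 3.5, 60°): beam 1 = 2.5882 ≠ 0.5176 ✗
  (2.5, 4.5, 60°): beam 1 = 3.6235 ≠ 0.5176 ✗
  …
  (6.5, 7.5, 240°): r_1=0.5176, r_2=3.6235, r_3=5.7956, r_4=1.5529 — all match ✓
No second candidate reproduces the full scan.

(x, y, θ) = (6.5, 7.5, 240°)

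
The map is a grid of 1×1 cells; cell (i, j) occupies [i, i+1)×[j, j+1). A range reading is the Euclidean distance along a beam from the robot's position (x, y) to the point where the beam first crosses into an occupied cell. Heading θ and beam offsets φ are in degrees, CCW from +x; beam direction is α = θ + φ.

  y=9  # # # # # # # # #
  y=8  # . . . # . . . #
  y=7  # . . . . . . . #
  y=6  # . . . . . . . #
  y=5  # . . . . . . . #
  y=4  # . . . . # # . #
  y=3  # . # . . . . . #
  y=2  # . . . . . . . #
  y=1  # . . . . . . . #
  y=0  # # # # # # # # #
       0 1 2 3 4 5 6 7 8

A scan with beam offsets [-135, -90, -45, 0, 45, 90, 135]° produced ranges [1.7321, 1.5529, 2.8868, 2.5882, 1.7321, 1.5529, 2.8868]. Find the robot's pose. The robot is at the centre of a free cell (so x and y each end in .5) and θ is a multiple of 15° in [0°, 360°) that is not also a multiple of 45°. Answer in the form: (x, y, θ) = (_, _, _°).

Enumerate (i+0.5, j+0.5, θ) over the 52 free cells and 16 admissible headings. For each, cast all 7 beams and compare to the given ranges.
  (1.5, 5.5, 30°): beam 1 = 1.9319 ≠ 1.7321 ✗
  (3.5, 2.5, 210°): beam 1 = 5.6940 ≠ 1.7321 ✗
  (5.5, 2.5, 120°): beam 1 = 2.5882 ≠ 1.7321 ✗
  (5.5, 1.5, 30°): beam 1 = 0.5176 ≠ 1.7321 ✗
  …
  (5.5, 2.5, 15°): r_1=1.7321, r_2=1.5529, r_3=2.8868, r_4=2.5882, r_5=1.7321, r_6=1.5529, r_7=2.8868 — all match ✓
Only this pose fits every beam.

(x, y, θ) = (5.5, 2.5, 15°)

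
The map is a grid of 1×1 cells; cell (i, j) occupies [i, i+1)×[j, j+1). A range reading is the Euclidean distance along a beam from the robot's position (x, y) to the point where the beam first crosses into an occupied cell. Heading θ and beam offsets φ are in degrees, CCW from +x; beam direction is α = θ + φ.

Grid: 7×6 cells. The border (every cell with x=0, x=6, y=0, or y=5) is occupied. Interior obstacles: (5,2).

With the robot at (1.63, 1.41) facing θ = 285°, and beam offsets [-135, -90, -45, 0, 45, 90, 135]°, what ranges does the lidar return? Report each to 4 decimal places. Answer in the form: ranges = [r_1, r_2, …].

beam 1: φ=-135°, α=150°
  dir = (cos 150°, sin 150°) = (-0.8660, 0.5000); from cell (1,1)
  next x-line at t=0.7275, next y-line at t=1.1800; Δt_x=1.1547, Δt_y=2.0000
    x: enter (0,1) at t=0.7275 ← occupied
  → r_1 = 0.7275
beam 2: φ=-90°, α=195°
  dir = (cos 195°, sin 195°) = (-0.9659, -0.2588); from cell (1,1)
  next x-line at t=0.6522, next y-line at t=1.5841; Δt_x=1.0353, Δt_y=3.8637
    x: enter (0,1) at t=0.6522 ← occupied
  → r_2 = 0.6522
beam 3: φ=-45°, α=240°
  dir = (cos 240°, sin 240°) = (-0.5000, -0.8660); from cell (1,1)
  next x-line at t=1.2600, next y-line at t=0.4734; Δt_x=2.0000, Δt_y=1.1547
    y: enter (1,0) at t=0.4734 ← occupied
  → r_3 = 0.4734
beam 4: φ=0°, α=285°
  dir = (cos 285°, sin 285°) = (0.2588, -0.9659); from cell (1,1)
  next x-line at t=1.4296, next y-line at t=0.4245; Δt_x=3.8637, Δt_y=1.0353
    y: enter (1,0) at t=0.4245 ← occupied
  → r_4 = 0.4245
beam 5: φ=45°, α=330°
  dir = (cos 330°, sin 330°) = (0.8660, -0.5000); from cell (1,1)
  next x-line at t=0.4272, next y-line at t=0.8200; Δt_x=1.1547, Δt_y=2.0000
    x: enter (2,1) at t=0.4272
    y: enter (2,0) at t=0.8200 ← occupied
  → r_5 = 0.8200
beam 6: φ=90°, α=15°
  dir = (cos 15°, sin 15°) = (0.9659, 0.2588); from cell (1,1)
  next x-line at t=0.3831, next y-line at t=2.2796; Δt_x=1.0353, Δt_y=3.8637
    x: enter (2,1) at t=0.3831
    x: enter (3,1) at t=1.4183
    y: enter (3,2) at t=2.2796
    x: enter (4,2) at t=2.4536
    x: enter (5,2) at t=3.4889 ← occupied
  → r_6 = 3.4889
beam 7: φ=135°, α=60°
  dir = (cos 60°, sin 60°) = (0.5000, 0.8660); from cell (1,1)
  next x-line at t=0.7400, next y-line at t=0.6813; Δt_x=2.0000, Δt_y=1.1547
    y: enter (1,2) at t=0.6813
    x: enter (2,2) at t=0.7400
    y: enter (2,3) at t=1.8360
    x: enter (3,3) at t=2.7400
    y: enter (3,4) at t=2.9907
    y: enter (3,5) at t=4.1454 ← occupied
  → r_7 = 4.1454

ranges = [0.7275, 0.6522, 0.4734, 0.4245, 0.8200, 3.4889, 4.1454]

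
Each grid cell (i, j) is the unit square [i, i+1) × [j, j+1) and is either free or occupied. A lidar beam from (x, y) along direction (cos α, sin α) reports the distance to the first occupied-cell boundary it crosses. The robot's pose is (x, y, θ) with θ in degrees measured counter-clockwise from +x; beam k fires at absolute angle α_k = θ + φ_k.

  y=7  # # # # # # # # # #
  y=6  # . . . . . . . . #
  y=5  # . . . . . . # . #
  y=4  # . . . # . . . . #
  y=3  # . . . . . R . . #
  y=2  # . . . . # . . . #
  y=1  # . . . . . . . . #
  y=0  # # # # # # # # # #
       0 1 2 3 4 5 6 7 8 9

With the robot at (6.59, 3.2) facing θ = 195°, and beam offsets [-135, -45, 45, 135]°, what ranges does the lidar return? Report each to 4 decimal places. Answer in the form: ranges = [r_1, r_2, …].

ranges = [2.0785, 1.8360, 1.1800, 2.7828]

beam 1: φ=-135°, α=60°
  cosα=0.5000 sinα=0.8660 | (6,3) | tMaxX 0.8200 tMaxY 0.9238 | tΔX 2.0000 tΔY 1.1547
    t=0.8200 [x] (7,3)
    t=0.9238 [y] (7,4)
    t=2.0785 [y] (7,5) — stop
  → r_1 = 2.0785
beam 2: φ=-45°, α=150°
  cosα=-0.8660 sinα=0.5000 | (6,3) | tMaxX 0.6813 tMaxY 1.6000 | tΔX 1.1547 tΔY 2.0000
    t=0.6813 [x] (5,3)
    t=1.6000 [y] (5,4)
    t=1.8360 [x] (4,4) — stop
  → r_2 = 1.8360
beam 3: φ=45°, α=240°
  cosα=-0.5000 sinα=-0.8660 | (6,3) | tMaxX 1.1800 tMaxY 0.2309 | tΔX 2.0000 tΔY 1.1547
    t=0.2309 [y] (6,2)
    t=1.1800 [x] (5,2) — stop
  → r_3 = 1.1800
beam 4: φ=135°, α=330°
  cosα=0.8660 sinα=-0.5000 | (6,3) | tMaxX 0.4734 tMaxY 0.4000 | tΔX 1.1547 tΔY 2.0000
    t=0.4000 [y] (6,2)
    t=0.4734 [x] (7,2)
    t=1.6281 [x] (8,2)
    t=2.4000 [y] (8,1)
    t=2.7828 [x] (9,1) — stop
  → r_4 = 2.7828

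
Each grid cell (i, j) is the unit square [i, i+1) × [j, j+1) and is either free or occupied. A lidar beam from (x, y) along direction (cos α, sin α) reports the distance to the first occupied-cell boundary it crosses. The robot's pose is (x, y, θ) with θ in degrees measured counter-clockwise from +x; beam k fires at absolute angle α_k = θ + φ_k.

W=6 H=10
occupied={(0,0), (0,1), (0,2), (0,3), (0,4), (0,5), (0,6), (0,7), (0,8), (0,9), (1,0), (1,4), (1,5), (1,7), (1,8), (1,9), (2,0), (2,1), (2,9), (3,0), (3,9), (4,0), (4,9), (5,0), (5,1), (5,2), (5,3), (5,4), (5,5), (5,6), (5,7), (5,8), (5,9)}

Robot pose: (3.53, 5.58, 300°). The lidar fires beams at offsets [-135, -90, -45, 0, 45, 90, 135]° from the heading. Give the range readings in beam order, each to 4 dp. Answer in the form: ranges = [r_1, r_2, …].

ranges = [1.5840, 1.7667, 3.7063, 2.9400, 1.5219, 1.6974, 3.5406]

beam 1: φ=-135°, α=165°
  cosα=-0.9659 sinα=0.2588 | (3,5) | tMaxX 0.5487 tMaxY 1.6228 | tΔX 1.0353 tΔY 3.8637
    t=0.5487 [x] (2,5)
    t=1.5840 [x] (1,5) — stop
  → r_1 = 1.5840
beam 2: φ=-90°, α=210°
  cosα=-0.8660 sinα=-0.5000 | (3,5) | tMaxX 0.6120 tMaxY 1.1600 | tΔX 1.1547 tΔY 2.0000
    t=0.6120 [x] (2,5)
    t=1.1600 [y] (2,4)
    t=1.7667 [x] (1,4) — stop
  → r_2 = 1.7667
beam 3: φ=-45°, α=255°
  cosα=-0.2588 sinα=-0.9659 | (3,5) | tMaxX 2.0478 tMaxY 0.6005 | tΔX 3.8637 tΔY 1.0353
    t=0.6005 [y] (3,4)
    t=1.6357 [y] (3,3)
    t=2.0478 [x] (2,3)
    t=2.6710 [y] (2,2)
    t=3.7063 [y] (2,1) — stop
  → r_3 = 3.7063
beam 4: φ=0°, α=300°
  cosα=0.5000 sinα=-0.8660 | (3,5) | tMaxX 0.9400 tMaxY 0.6697 | tΔX 2.0000 tΔY 1.1547
    t=0.6697 [y] (3,4)
    t=0.9400 [x] (4,4)
    t=1.8244 [y] (4,3)
    t=2.9400 [x] (5,3) — stop
  → r_4 = 2.9400
beam 5: φ=45°, α=345°
  cosα=0.9659 sinα=-0.2588 | (3,5) | tMaxX 0.4866 tMaxY 2.2409 | tΔX 1.0353 tΔY 3.8637
    t=0.4866 [x] (4,5)
    t=1.5219 [x] (5,5) — stop
  → r_5 = 1.5219
beam 6: φ=90°, α=30°
  cosα=0.8660 sinα=0.5000 | (3,5) | tMaxX 0.5427 tMaxY 0.8400 | tΔX 1.1547 tΔY 2.0000
    t=0.5427 [x] (4,5)
    t=0.8400 [y] (4,6)
    t=1.6974 [x] (5,6) — stop
  → r_6 = 1.6974
beam 7: φ=135°, α=75°
  cosα=0.2588 sinα=0.9659 | (3,5) | tMaxX 1.8159 tMaxY 0.4348 | tΔX 3.8637 tΔY 1.0353
    t=0.4348 [y] (3,6)
    t=1.4701 [y] (3,7)
    t=1.8159 [x] (4,7)
    t=2.5054 [y] (4,8)
    t=3.5406 [y] (4,9) — stop
  → r_7 = 3.5406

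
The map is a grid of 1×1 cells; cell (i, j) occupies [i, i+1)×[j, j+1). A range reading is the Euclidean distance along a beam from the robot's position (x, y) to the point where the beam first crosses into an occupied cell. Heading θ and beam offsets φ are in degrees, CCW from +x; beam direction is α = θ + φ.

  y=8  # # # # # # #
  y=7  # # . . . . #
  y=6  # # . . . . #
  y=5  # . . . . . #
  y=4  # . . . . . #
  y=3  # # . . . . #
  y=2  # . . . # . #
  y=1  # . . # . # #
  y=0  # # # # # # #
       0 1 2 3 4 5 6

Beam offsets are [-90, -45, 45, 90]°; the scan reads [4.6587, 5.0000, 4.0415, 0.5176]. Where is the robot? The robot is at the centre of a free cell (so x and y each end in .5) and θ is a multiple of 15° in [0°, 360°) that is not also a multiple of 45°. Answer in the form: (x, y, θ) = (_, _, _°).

(x, y, θ) = (4.5, 3.5, 165°)

Enumerate (i+0.5, j+0.5, θ) over the 29 free cells and 16 admissible headings. For each, cast all 4 beams and compare to the given ranges.
  (1.5, 1.5, 330°): beam 1 = 0.5774 ≠ 4.6587 ✗
  (4.5, 1.5, 285°): beam 1 = 0.5176 ≠ 4.6587 ✗
  (3.5, 2.5, 15°): beam 1 = 0.5176 ≠ 4.6587 ✗
  …
  (4.5, 3.5, 165°): r_1=4.6587, r_2=5.0000, r_3=4.0415, r_4=0.5176 — all match ✓
Unique over the lattice → pose = (4.5, 3.5, 165°).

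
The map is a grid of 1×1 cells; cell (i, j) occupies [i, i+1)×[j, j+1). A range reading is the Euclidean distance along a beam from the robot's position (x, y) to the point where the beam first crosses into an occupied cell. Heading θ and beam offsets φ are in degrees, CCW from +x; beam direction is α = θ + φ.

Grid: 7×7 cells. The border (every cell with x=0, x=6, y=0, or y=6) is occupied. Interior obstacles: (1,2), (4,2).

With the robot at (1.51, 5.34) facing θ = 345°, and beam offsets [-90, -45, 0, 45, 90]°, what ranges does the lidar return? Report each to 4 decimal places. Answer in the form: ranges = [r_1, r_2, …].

ranges = [1.9705, 5.0114, 4.6484, 1.3200, 0.6833]

beam 1: φ=-90°, α=255°
  dir = (cos 255°, sin 255°) = (-0.2588, -0.9659); from cell (1,5)
  next x-line at t=1.9705, next y-line at t=0.3520; Δt_x=3.8637, Δt_y=1.0353
    y: enter (1,4) at t=0.3520
    y: enter (1,3) at t=1.3873
    x: enter (0,3) at t=1.9705 ← occupied
  → r_1 = 1.9705
beam 2: φ=-45°, α=300°
  dir = (cos 300°, sin 300°) = (0.5000, -0.8660); from cell (1,5)
  next x-line at t=0.9800, next y-line at t=0.3926; Δt_x=2.0000, Δt_y=1.1547
    y: enter (1,4) at t=0.3926
    x: enter (2,4) at t=0.9800
    y: enter (2,3) at t=1.5473
    y: enter (2,2) at t=2.7020
    x: enter (3,2) at t=2.9800
    y: enter (3,1) at t=3.8567
    x: enter (4,1) at t=4.9800
    y: enter (4,0) at t=5.0114 ← occupied
  → r_2 = 5.0114
beam 3: φ=0°, α=345°
  dir = (cos 345°, sin 345°) = (0.9659, -0.2588); from cell (1,5)
  next x-line at t=0.5073, next y-line at t=1.3137; Δt_x=1.0353, Δt_y=3.8637
    x: enter (2,5) at t=0.5073
    y: enter (2,4) at t=1.3137
    x: enter (3,4) at t=1.5426
    x: enter (4,4) at t=2.5778
    x: enter (5,4) at t=3.6131
    x: enter (6,4) at t=4.6484 ← occupied
  → r_3 = 4.6484
beam 4: φ=45°, α=30°
  dir = (cos 30°, sin 30°) = (0.8660, 0.5000); from cell (1,5)
  next x-line at t=0.5658, next y-line at t=1.3200; Δt_x=1.1547, Δt_y=2.0000
    x: enter (2,5) at t=0.5658
    y: enter (2,6) at t=1.3200 ← occupied
  → r_4 = 1.3200
beam 5: φ=90°, α=75°
  dir = (cos 75°, sin 75°) = (0.2588, 0.9659); from cell (1,5)
  next x-line at t=1.8932, next y-line at t=0.6833; Δt_x=3.8637, Δt_y=1.0353
    y: enter (1,6) at t=0.6833 ← occupied
  → r_5 = 0.6833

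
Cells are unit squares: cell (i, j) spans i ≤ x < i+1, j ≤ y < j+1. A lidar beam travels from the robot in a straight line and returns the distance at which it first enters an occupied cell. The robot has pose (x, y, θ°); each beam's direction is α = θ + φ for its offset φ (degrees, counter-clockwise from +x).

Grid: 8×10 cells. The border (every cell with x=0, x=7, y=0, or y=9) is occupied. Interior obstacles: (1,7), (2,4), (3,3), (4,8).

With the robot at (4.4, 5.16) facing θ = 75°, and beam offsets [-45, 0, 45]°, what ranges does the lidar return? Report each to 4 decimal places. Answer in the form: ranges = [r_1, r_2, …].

ranges = [3.0022, 3.9755, 4.4341]

beam 1: φ=-45°, α=30°
  dir = (cos 30°, sin 30°) = (0.8660, 0.5000); from cell (4,5)
  next x-line at t=0.6928, next y-line at t=1.6800; Δt_x=1.1547, Δt_y=2.0000
    x: enter (5,5) at t=0.6928
    y: enter (5,6) at t=1.6800
    x: enter (6,6) at t=1.8475
    x: enter (7,6) at t=3.0022 ← occupied
  → r_1 = 3.0022
beam 2: φ=0°, α=75°
  dir = (cos 75°, sin 75°) = (0.2588, 0.9659); from cell (4,5)
  next x-line at t=2.3182, next y-line at t=0.8696; Δt_x=3.8637, Δt_y=1.0353
    y: enter (4,6) at t=0.8696
    y: enter (4,7) at t=1.9049
    x: enter (5,7) at t=2.3182
    y: enter (5,8) at t=2.9402
    y: enter (5,9) at t=3.9755 ← occupied
  → r_2 = 3.9755
beam 3: φ=45°, α=120°
  dir = (cos 120°, sin 120°) = (-0.5000, 0.8660); from cell (4,5)
  next x-line at t=0.8000, next y-line at t=0.9699; Δt_x=2.0000, Δt_y=1.1547
    x: enter (3,5) at t=0.8000
    y: enter (3,6) at t=0.9699
    y: enter (3,7) at t=2.1246
    x: enter (2,7) at t=2.8000
    y: enter (2,8) at t=3.2793
    y: enter (2,9) at t=4.4341 ← occupied
  → r_3 = 4.4341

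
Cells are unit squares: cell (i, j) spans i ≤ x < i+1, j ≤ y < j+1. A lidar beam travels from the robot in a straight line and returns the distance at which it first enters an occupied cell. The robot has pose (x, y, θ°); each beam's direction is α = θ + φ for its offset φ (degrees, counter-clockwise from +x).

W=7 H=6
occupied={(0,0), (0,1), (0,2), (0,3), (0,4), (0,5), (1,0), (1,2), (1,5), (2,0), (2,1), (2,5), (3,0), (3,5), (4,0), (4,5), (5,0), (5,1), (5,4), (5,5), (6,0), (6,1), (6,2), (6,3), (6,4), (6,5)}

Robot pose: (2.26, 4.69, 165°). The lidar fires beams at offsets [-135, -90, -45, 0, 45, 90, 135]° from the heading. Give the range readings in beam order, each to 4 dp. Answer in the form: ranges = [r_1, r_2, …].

beam 1: φ=-135°, α=30°
  direction (0.8660, 0.5000); cell (2,4); t to first gridline: x 0.8545, y 0.6200 (then +1.1547 / +2.0000)
    (2,5) via y @ 0.6200  # hit
  → r_1 = 0.6200
beam 2: φ=-90°, α=75°
  direction (0.2588, 0.9659); cell (2,4); t to first gridline: x 2.8591, y 0.3209 (then +3.8637 / +1.0353)
    (2,5) via y @ 0.3209  # hit
  → r_2 = 0.3209
beam 3: φ=-45°, α=120°
  direction (-0.5000, 0.8660); cell (2,4); t to first gridline: x 0.5200, y 0.3580 (then +2.0000 / +1.1547)
    (2,5) via y @ 0.3580  # hit
  → r_3 = 0.3580
beam 4: φ=0°, α=165°
  direction (-0.9659, 0.2588); cell (2,4); t to first gridline: x 0.2692, y 1.1977 (then +1.0353 / +3.8637)
    (1,4) via x @ 0.2692
    (1,5) via y @ 1.1977  # hit
  → r_4 = 1.1977
beam 5: φ=45°, α=210°
  direction (-0.8660, -0.5000); cell (2,4); t to first gridline: x 0.3002, y 1.3800 (then +1.1547 / +2.0000)
    (1,4) via x @ 0.3002
    (1,3) via y @ 1.3800
    (0,3) via x @ 1.4549  # hit
  → r_5 = 1.4549
beam 6: φ=90°, α=255°
  direction (-0.2588, -0.9659); cell (2,4); t to first gridline: x 1.0046, y 0.7143 (then +3.8637 / +1.0353)
    (2,3) via y @ 0.7143
    (1,3) via x @ 1.0046
    (1,2) via y @ 1.7496  # hit
  → r_6 = 1.7496
beam 7: φ=135°, α=300°
  direction (0.5000, -0.8660); cell (2,4); t to first gridline: x 1.4800, y 0.7967 (then +2.0000 / +1.1547)
    (2,3) via y @ 0.7967
    (3,3) via x @ 1.4800
    (3,2) via y @ 1.9514
    (3,1) via y @ 3.1061
    (4,1) via x @ 3.4800
    (4,0) via y @ 4.2608  # hit
  → r_7 = 4.2608

ranges = [0.6200, 0.3209, 0.3580, 1.1977, 1.4549, 1.7496, 4.2608]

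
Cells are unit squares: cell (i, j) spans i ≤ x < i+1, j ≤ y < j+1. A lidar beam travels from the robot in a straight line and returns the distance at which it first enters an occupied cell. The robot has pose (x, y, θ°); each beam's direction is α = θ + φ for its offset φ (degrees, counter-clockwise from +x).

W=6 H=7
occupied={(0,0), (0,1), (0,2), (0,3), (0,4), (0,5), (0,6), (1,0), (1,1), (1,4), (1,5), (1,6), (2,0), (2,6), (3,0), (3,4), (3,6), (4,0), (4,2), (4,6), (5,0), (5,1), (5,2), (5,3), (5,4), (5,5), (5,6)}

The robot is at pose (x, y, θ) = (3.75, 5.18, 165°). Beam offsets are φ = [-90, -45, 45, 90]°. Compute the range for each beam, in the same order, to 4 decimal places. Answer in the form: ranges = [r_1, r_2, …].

ranges = [0.8489, 0.9469, 0.3600, 0.1863]

beam 1: φ=-90°, α=75°
  direction (0.2588, 0.9659); cell (3,5); t to first gridline: x 0.9659, y 0.8489 (then +3.8637 / +1.0353)
    (3,6) via y @ 0.8489  # hit
  → r_1 = 0.8489
beam 2: φ=-45°, α=120°
  direction (-0.5000, 0.8660); cell (3,5); t to first gridline: x 1.5000, y 0.9469 (then +2.0000 / +1.1547)
    (3,6) via y @ 0.9469  # hit
  → r_2 = 0.9469
beam 3: φ=45°, α=210°
  direction (-0.8660, -0.5000); cell (3,5); t to first gridline: x 0.8660, y 0.3600 (then +1.1547 / +2.0000)
    (3,4) via y @ 0.3600  # hit
  → r_3 = 0.3600
beam 4: φ=90°, α=255°
  direction (-0.2588, -0.9659); cell (3,5); t to first gridline: x 2.8978, y 0.1863 (then +3.8637 / +1.0353)
    (3,4) via y @ 0.1863  # hit
  → r_4 = 0.1863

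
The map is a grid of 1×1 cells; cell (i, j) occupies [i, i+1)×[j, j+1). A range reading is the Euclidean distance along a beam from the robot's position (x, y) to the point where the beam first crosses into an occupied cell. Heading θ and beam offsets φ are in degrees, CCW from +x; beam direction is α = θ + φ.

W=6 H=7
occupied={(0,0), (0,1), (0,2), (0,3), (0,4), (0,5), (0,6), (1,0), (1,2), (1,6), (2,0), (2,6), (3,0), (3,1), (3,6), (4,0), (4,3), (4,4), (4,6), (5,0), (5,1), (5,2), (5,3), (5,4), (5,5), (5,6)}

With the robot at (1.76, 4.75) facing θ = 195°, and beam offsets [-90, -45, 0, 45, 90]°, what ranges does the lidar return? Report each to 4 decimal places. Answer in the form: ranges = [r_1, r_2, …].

beam 1: φ=-90°, α=105°
  d=(-0.2588,0.9659)  start (1,4)  tX=2.9364 tY=0.2588  stride 1/|dx|=3.8637 1/|dy|=1.0353
    cross y-line → (1,5), t=0.2588
    cross y-line → (1,6), t=1.2941 (wall)
  → r_1 = 1.2941
beam 2: φ=-45°, α=150°
  d=(-0.8660,0.5000)  start (1,4)  tX=0.8776 tY=0.5000  stride 1/|dx|=1.1547 1/|dy|=2.0000
    cross y-line → (1,5), t=0.5000
    cross x-line → (0,5), t=0.8776 (wall)
  → r_2 = 0.8776
beam 3: φ=0°, α=195°
  d=(-0.9659,-0.2588)  start (1,4)  tX=0.7868 tY=2.8978  stride 1/|dx|=1.0353 1/|dy|=3.8637
    cross x-line → (0,4), t=0.7868 (wall)
  → r_3 = 0.7868
beam 4: φ=45°, α=240°
  d=(-0.5000,-0.8660)  start (1,4)  tX=1.5200 tY=0.8660  stride 1/|dx|=2.0000 1/|dy|=1.1547
    cross y-line → (1,3), t=0.8660
    cross x-line → (0,3), t=1.5200 (wall)
  → r_4 = 1.5200
beam 5: φ=90°, α=285°
  d=(0.2588,-0.9659)  start (1,4)  tX=0.9273 tY=0.7765  stride 1/|dx|=3.8637 1/|dy|=1.0353
    cross y-line → (1,3), t=0.7765
    cross x-line → (2,3), t=0.9273
    cross y-line → (2,2), t=1.8117
    cross y-line → (2,1), t=2.8470
    cross y-line → (2,0), t=3.8823 (wall)
  → r_5 = 3.8823

ranges = [1.2941, 0.8776, 0.7868, 1.5200, 3.8823]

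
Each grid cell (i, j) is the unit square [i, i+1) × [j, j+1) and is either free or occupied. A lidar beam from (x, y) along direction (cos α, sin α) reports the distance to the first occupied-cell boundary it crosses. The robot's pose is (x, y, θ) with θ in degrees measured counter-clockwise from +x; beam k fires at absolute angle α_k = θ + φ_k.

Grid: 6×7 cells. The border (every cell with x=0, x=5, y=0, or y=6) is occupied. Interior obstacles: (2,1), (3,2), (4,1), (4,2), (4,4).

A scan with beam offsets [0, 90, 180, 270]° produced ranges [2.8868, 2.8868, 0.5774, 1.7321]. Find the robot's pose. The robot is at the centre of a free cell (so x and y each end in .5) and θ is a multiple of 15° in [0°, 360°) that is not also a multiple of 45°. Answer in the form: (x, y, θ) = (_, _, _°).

The pose lattice has 15·16 = 240 candidates. Test each by forward raycasting.
  (1.5, 1.5, 210°): beam 1 = 0.5774 ≠ 2.8868 ✗
  (3.5, 5.5, 75°): beam 1 = 0.5176 ≠ 2.8868 ✗
  (3.5, 3.5, 150°): beam 2 = 0.5774 ≠ 2.8868 ✗
  …
  (3.5, 4.5, 150°): r_1=2.8868, r_2=2.8868, r_3=0.5774, r_4=1.7321 — all match ✓
Only this pose fits every beam.

(x, y, θ) = (3.5, 4.5, 150°)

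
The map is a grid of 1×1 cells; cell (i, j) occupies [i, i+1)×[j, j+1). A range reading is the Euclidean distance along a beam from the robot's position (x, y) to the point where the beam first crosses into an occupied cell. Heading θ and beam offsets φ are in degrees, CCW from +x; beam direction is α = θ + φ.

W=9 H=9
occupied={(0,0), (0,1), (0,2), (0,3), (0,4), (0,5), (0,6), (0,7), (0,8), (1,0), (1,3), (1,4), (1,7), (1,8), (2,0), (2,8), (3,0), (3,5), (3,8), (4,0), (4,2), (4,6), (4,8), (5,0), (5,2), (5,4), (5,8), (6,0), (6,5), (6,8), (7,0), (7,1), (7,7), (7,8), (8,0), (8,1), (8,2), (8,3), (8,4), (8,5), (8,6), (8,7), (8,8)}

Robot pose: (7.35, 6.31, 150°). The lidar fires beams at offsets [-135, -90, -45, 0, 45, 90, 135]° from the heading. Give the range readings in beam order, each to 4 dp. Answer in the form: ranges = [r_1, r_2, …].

beam 1: φ=-135°, α=15°
  cosα=0.9659 sinα=0.2588 | (7,6) | tMaxX 0.6729 tMaxY 2.6660 | tΔX 1.0353 tΔY 3.8637
    t=0.6729 [x] (8,6) — stop
  → r_1 = 0.6729
beam 2: φ=-90°, α=60°
  cosα=0.5000 sinα=0.8660 | (7,6) | tMaxX 1.3000 tMaxY 0.7967 | tΔX 2.0000 tΔY 1.1547
    t=0.7967 [y] (7,7) — stop
  → r_2 = 0.7967
beam 3: φ=-45°, α=105°
  cosα=-0.2588 sinα=0.9659 | (7,6) | tMaxX 1.3523 tMaxY 0.7143 | tΔX 3.8637 tΔY 1.0353
    t=0.7143 [y] (7,7) — stop
  → r_3 = 0.7143
beam 4: φ=0°, α=150°
  cosα=-0.8660 sinα=0.5000 | (7,6) | tMaxX 0.4041 tMaxY 1.3800 | tΔX 1.1547 tΔY 2.0000
    t=0.4041 [x] (6,6)
    t=1.3800 [y] (6,7)
    t=1.5588 [x] (5,7)
    t=2.7135 [x] (4,7)
    t=3.3800 [y] (4,8) — stop
  → r_4 = 3.3800
beam 5: φ=45°, α=195°
  cosα=-0.9659 sinα=-0.2588 | (7,6) | tMaxX 0.3623 tMaxY 1.1977 | tΔX 1.0353 tΔY 3.8637
    t=0.3623 [x] (6,6)
    t=1.1977 [y] (6,5) — stop
  → r_5 = 1.1977
beam 6: φ=90°, α=240°
  cosα=-0.5000 sinα=-0.8660 | (7,6) | tMaxX 0.7000 tMaxY 0.3580 | tΔX 2.0000 tΔY 1.1547
    t=0.3580 [y] (7,5)
    t=0.7000 [x] (6,5) — stop
  → r_6 = 0.7000
beam 7: φ=135°, α=285°
  cosα=0.2588 sinα=-0.9659 | (7,6) | tMaxX 2.5114 tMaxY 0.3209 | tΔX 3.8637 tΔY 1.0353
    t=0.3209 [y] (7,5)
    t=1.3562 [y] (7,4)
    t=2.3915 [y] (7,3)
    t=2.5114 [x] (8,3) — stop
  → r_7 = 2.5114

ranges = [0.6729, 0.7967, 0.7143, 3.3800, 1.1977, 0.7000, 2.5114]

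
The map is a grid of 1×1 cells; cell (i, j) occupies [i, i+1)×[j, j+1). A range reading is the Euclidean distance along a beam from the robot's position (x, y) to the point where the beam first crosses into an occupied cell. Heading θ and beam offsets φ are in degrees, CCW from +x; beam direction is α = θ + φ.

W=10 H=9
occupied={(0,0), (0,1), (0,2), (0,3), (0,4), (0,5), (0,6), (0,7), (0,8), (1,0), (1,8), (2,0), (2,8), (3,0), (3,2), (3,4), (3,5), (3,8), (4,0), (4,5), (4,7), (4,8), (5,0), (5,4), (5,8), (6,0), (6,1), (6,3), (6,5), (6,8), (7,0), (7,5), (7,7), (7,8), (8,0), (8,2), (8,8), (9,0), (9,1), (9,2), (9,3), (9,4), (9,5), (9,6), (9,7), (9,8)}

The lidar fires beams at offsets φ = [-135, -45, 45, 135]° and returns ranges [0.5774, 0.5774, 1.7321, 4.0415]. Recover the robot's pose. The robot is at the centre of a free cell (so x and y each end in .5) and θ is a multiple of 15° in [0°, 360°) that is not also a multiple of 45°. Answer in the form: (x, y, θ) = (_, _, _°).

(x, y, θ) = (5.5, 7.5, 195°)

Candidates: 44 free-cell centres × 16 headings = 704 poses. Raycast each; keep the one whose scan matches to 4 dp.
  (4.5, 6.5, 255°): beam 2 = 1.0000 ≠ 0.5774 ✗
  (7.5, 6.5, 60°): beam 1 = 0.5176 ≠ 0.5774 ✗
  (3.5, 1.5, 75°): beam 2 = 3.0000 ≠ 0.5774 ✗
  (1.5, 2.5, 75°): beam 1 = 1.7321 ≠ 0.5774 ✗
  (5.5, 3.5, 345°): beam 1 = 1.7321 ≠ 0.5774 ✗
  …
  (5.5, 7.5, 195°): r_1=0.5774, r_2=0.5774, r_3=1.7321, r_4=4.0415 — all match ✓
Only this pose fits every beam.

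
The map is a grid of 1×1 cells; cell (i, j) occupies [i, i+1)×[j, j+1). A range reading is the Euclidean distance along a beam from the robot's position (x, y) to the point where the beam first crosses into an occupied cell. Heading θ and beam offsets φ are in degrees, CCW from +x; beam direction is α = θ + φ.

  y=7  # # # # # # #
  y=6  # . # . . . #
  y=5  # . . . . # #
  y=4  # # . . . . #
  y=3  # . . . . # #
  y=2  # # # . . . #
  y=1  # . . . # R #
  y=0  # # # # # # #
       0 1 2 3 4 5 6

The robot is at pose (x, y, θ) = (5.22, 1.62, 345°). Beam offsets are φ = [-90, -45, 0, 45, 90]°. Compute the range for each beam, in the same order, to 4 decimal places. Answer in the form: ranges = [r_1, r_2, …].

beam 1: φ=-90°, α=255°
  d=(-0.2588,-0.9659)  start (5,1)  tX=0.8500 tY=0.6419  stride 1/|dx|=3.8637 1/|dy|=1.0353
    cross y-line → (5,0), t=0.6419 (wall)
  → r_1 = 0.6419
beam 2: φ=-45°, α=300°
  d=(0.5000,-0.8660)  start (5,1)  tX=1.5600 tY=0.7159  stride 1/|dx|=2.0000 1/|dy|=1.1547
    cross y-line → (5,0), t=0.7159 (wall)
  → r_2 = 0.7159
beam 3: φ=0°, α=345°
  d=(0.9659,-0.2588)  start (5,1)  tX=0.8075 tY=2.3955  stride 1/|dx|=1.0353 1/|dy|=3.8637
    cross x-line → (6,1), t=0.8075 (wall)
  → r_3 = 0.8075
beam 4: φ=45°, α=30°
  d=(0.8660,0.5000)  start (5,1)  tX=0.9007 tY=0.7600  stride 1/|dx|=1.1547 1/|dy|=2.0000
    cross y-line → (5,2), t=0.7600
    cross x-line → (6,2), t=0.9007 (wall)
  → r_4 = 0.9007
beam 5: φ=90°, α=75°
  d=(0.2588,0.9659)  start (5,1)  tX=3.0137 tY=0.3934  stride 1/|dx|=3.8637 1/|dy|=1.0353
    cross y-line → (5,2), t=0.3934
    cross y-line → (5,3), t=1.4287 (wall)
  → r_5 = 1.4287

ranges = [0.6419, 0.7159, 0.8075, 0.9007, 1.4287]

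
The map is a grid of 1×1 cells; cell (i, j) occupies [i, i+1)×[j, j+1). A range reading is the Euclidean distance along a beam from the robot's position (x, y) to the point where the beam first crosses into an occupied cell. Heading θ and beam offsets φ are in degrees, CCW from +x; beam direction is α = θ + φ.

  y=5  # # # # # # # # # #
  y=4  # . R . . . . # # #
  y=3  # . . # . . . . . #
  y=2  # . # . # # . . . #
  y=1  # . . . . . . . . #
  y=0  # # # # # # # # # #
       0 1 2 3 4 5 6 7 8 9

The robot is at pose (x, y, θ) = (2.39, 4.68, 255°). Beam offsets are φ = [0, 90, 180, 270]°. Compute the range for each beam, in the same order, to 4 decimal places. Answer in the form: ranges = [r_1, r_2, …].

beam 1: φ=0°, α=255°
  cosα=-0.2588 sinα=-0.9659 | (2,4) | tMaxX 1.5068 tMaxY 0.7040 | tΔX 3.8637 tΔY 1.0353
    t=0.7040 [y] (2,3)
    t=1.5068 [x] (1,3)
    t=1.7393 [y] (1,2)
    t=2.7745 [y] (1,1)
    t=3.8098 [y] (1,0) — stop
  → r_1 = 3.8098
beam 2: φ=90°, α=345°
  cosα=0.9659 sinα=-0.2588 | (2,4) | tMaxX 0.6315 tMaxY 2.6273 | tΔX 1.0353 tΔY 3.8637
    t=0.6315 [x] (3,4)
    t=1.6668 [x] (4,4)
    t=2.6273 [y] (4,3)
    t=2.7021 [x] (5,3)
    t=3.7373 [x] (6,3)
    t=4.7726 [x] (7,3)
    t=5.8079 [x] (8,3)
    t=6.4910 [y] (8,2)
    t=6.8432 [x] (9,2) — stop
  → r_2 = 6.8432
beam 3: φ=180°, α=75°
  cosα=0.2588 sinα=0.9659 | (2,4) | tMaxX 2.3569 tMaxY 0.3313 | tΔX 3.8637 tΔY 1.0353
    t=0.3313 [y] (2,5) — stop
  → r_3 = 0.3313
beam 4: φ=270°, α=165°
  cosα=-0.9659 sinα=0.2588 | (2,4) | tMaxX 0.4038 tMaxY 1.2364 | tΔX 1.0353 tΔY 3.8637
    t=0.4038 [x] (1,4)
    t=1.2364 [y] (1,5) — stop
  → r_4 = 1.2364

ranges = [3.8098, 6.8432, 0.3313, 1.2364]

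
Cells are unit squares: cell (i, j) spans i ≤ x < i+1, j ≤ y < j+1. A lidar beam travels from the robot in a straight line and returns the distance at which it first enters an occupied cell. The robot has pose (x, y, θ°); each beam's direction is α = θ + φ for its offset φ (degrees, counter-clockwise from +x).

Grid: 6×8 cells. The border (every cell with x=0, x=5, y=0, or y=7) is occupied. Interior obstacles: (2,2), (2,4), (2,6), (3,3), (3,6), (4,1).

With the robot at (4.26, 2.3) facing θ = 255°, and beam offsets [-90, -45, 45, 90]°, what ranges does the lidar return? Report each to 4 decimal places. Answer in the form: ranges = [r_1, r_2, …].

ranges = [1.3044, 2.6000, 0.3464, 0.7661]

beam 1: φ=-90°, α=165°
  dir = (cos 165°, sin 165°) = (-0.9659, 0.2588); from cell (4,2)
  next x-line at t=0.2692, next y-line at t=2.7046; Δt_x=1.0353, Δt_y=3.8637
    x: enter (3,2) at t=0.2692
    x: enter (2,2) at t=1.3044 ← occupied
  → r_1 = 1.3044
beam 2: φ=-45°, α=210°
  dir = (cos 210°, sin 210°) = (-0.8660, -0.5000); from cell (4,2)
  next x-line at t=0.3002, next y-line at t=0.6000; Δt_x=1.1547, Δt_y=2.0000
    x: enter (3,2) at t=0.3002
    y: enter (3,1) at t=0.6000
    x: enter (2,1) at t=1.4549
    y: enter (2,0) at t=2.6000 ← occupied
  → r_2 = 2.6000
beam 3: φ=45°, α=300°
  dir = (cos 300°, sin 300°) = (0.5000, -0.8660); from cell (4,2)
  next x-line at t=1.4800, next y-line at t=0.3464; Δt_x=2.0000, Δt_y=1.1547
    y: enter (4,1) at t=0.3464 ← occupied
  → r_3 = 0.3464
beam 4: φ=90°, α=345°
  dir = (cos 345°, sin 345°) = (0.9659, -0.2588); from cell (4,2)
  next x-line at t=0.7661, next y-line at t=1.1591; Δt_x=1.0353, Δt_y=3.8637
    x: enter (5,2) at t=0.7661 ← occupied
  → r_4 = 0.7661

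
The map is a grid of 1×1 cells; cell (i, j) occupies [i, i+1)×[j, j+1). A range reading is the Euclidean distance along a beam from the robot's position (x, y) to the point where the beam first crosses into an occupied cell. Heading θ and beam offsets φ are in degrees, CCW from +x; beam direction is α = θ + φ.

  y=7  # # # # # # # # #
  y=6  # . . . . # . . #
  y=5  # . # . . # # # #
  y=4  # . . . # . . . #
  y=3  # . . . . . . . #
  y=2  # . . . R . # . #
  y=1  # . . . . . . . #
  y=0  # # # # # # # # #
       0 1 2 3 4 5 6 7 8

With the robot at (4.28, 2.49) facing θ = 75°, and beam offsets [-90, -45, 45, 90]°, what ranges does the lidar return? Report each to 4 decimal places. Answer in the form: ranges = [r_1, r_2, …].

beam 1: φ=-90°, α=345°
  dir = (cos 345°, sin 345°) = (0.9659, -0.2588); from cell (4,2)
  next x-line at t=0.7454, next y-line at t=1.8932; Δt_x=1.0353, Δt_y=3.8637
    x: enter (5,2) at t=0.7454
    x: enter (6,2) at t=1.7807 ← occupied
  → r_1 = 1.7807
beam 2: φ=-45°, α=30°
  dir = (cos 30°, sin 30°) = (0.8660, 0.5000); from cell (4,2)
  next x-line at t=0.8314, next y-line at t=1.0200; Δt_x=1.1547, Δt_y=2.0000
    x: enter (5,2) at t=0.8314
    y: enter (5,3) at t=1.0200
    x: enter (6,3) at t=1.9861
    y: enter (6,4) at t=3.0200
    x: enter (7,4) at t=3.1408
    x: enter (8,4) at t=4.2955 ← occupied
  → r_2 = 4.2955
beam 3: φ=45°, α=120°
  dir = (cos 120°, sin 120°) = (-0.5000, 0.8660); from cell (4,2)
  next x-line at t=0.5600, next y-line at t=0.5889; Δt_x=2.0000, Δt_y=1.1547
    x: enter (3,2) at t=0.5600
    y: enter (3,3) at t=0.5889
    y: enter (3,4) at t=1.7436
    x: enter (2,4) at t=2.5600
    y: enter (2,5) at t=2.8983 ← occupied
  → r_3 = 2.8983
beam 4: φ=90°, α=165°
  dir = (cos 165°, sin 165°) = (-0.9659, 0.2588); from cell (4,2)
  next x-line at t=0.2899, next y-line at t=1.9705; Δt_x=1.0353, Δt_y=3.8637
    x: enter (3,2) at t=0.2899
    x: enter (2,2) at t=1.3252
    y: enter (2,3) at t=1.9705
    x: enter (1,3) at t=2.3604
    x: enter (0,3) at t=3.3957 ← occupied
  → r_4 = 3.3957

ranges = [1.7807, 4.2955, 2.8983, 3.3957]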